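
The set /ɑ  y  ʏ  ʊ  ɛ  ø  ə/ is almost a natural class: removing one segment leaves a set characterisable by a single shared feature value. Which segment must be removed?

ɑ

The remaining segments after removing /ɑ/ share [-low]; /ɑ/ (low back unrounded vowel) is [+low]. For every other candidate removal, the leftover set fails to share any single feature value that the removed segment lacks.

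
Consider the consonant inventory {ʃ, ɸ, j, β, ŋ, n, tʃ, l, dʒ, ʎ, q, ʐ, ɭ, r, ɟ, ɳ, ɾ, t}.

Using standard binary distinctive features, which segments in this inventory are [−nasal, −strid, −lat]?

Eliminate segments failing any feature: /ʃ, tʃ, dʒ, ʐ/ are [+strident]; /ŋ, n, ɳ/ are [+nasal]; /l, ʎ, ɭ/ are [+lateral]. The remaining /ɸ, j, β, q, r, ɟ, ɾ, t/ satisfy [−nasal], [−strident], [−lateral].

ɸ, j, β, q, r, ɟ, ɾ, t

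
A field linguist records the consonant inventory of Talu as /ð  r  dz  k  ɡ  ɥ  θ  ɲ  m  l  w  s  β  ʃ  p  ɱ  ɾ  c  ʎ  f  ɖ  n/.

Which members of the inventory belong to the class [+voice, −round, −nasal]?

Among the inventory, the [+voice] segments are /ð, r, dz, ɡ, ɥ, ɲ, m, l, w, β, ɱ, ɾ, ʎ, ɖ, n/.
Within that set, [−round] gives /ð, r, dz, ɡ, ɲ, m, l, β, ɱ, ɾ, ʎ, ɖ, n/.
Among these, [−nasal] leaves /ð, r, dz, ɡ, l, β, ɾ, ʎ, ɖ/.

ð, r, dz, ɡ, l, β, ɾ, ʎ, ɖ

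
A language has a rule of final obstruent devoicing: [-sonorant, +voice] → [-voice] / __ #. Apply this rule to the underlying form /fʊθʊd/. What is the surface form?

[fʊθʊt]

Only the final segment /d/ is both word-final and matches the structural description. It is a voiced alveolar stop, so [-sonorant, +voice] holds; changing it to [-voice] with all other features held fixed yields /t/ (voiceless alveolar stop). No other segment meets both the structural description and the environment, so the output is [fʊθʊt].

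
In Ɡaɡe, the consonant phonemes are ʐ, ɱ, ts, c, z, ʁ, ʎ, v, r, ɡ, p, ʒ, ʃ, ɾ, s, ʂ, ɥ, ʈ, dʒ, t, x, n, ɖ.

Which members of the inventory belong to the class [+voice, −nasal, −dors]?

Among the inventory, the [+voice] segments are /ʐ, ɱ, z, ʁ, ʎ, v, r, ɡ, ʒ, ɾ, ɥ, dʒ, n, ɖ/.
Among these, [−nasal] gives /ʐ, z, ʁ, ʎ, v, r, ɡ, ʒ, ɾ, ɥ, dʒ, ɖ/.
Within that set, [−dorsal] leaves /ʐ, z, v, r, ʒ, ɾ, dʒ, ɖ/.

ʐ, z, v, r, ʒ, ɾ, dʒ, ɖ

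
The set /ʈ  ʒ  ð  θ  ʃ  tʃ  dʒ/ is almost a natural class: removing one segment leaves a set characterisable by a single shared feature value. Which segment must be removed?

The remaining segments after removing /ʈ/ share [+distributed]; /ʈ/ (voiceless retroflex stop) is [-distributed]. For every other candidate removal, the leftover set fails to share any single feature value that the removed segment lacks.

ʈ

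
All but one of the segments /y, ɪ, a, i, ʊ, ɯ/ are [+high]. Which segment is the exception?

a

Every segment except /a/ is [+high]. /a/ (low unrounded vowel) is [-high], so it is the exception.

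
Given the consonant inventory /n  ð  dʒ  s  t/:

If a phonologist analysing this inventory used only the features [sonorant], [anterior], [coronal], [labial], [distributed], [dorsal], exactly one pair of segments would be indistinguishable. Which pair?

/s/ (voiceless alveolar fricative) and /t/ (voiceless alveolar stop) are both [-sonorant], [+anterior], [+coronal], [-labial], [-distributed], [-dorsal], so none of the listed features separates them. (They do differ in [continuant] and [strident], which are not among the given features.) Every other pair in the inventory differs on at least one listed feature.

s, t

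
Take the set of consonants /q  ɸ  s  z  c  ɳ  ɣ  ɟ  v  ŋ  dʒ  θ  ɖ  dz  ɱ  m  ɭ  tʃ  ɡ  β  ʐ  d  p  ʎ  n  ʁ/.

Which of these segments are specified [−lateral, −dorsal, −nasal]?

Among the inventory, the [−lateral] segments are /q, ɸ, s, z, c, ɳ, ɣ, ɟ, v, ŋ, dʒ, θ, ɖ, dz, ɱ, m, tʃ, ɡ, β, ʐ, d, p, n, ʁ/.
Intersecting with [−dorsal] gives /ɸ, s, z, ɳ, v, dʒ, θ, ɖ, dz, ɱ, m, tʃ, β, ʐ, d, p, n/.
Then [−nasal] leaves /ɸ, s, z, v, dʒ, θ, ɖ, dz, tʃ, β, ʐ, d, p/.

ɸ, s, z, v, dʒ, θ, ɖ, dz, tʃ, β, ʐ, d, p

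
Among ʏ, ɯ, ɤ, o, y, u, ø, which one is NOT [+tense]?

ʏ

Every segment except /ʏ/ is [+tense]. /ʏ/ (high front rounded lax vowel) is [-tense], so it is the exception.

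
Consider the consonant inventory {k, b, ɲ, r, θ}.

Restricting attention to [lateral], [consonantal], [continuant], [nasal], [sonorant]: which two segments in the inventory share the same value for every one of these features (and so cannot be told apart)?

b, k

On the given features, /b/ and /k/ have an identical profile: [-lateral], [+consonantal], [-continuant], [-nasal], [-sonorant]. No other two segments in the inventory coincide on all 5 features. (They do differ in [voice], [labial] and [dorsal], which are not among the given features.)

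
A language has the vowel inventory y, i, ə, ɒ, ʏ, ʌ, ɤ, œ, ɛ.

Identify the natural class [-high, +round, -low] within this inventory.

Checking each segment against [-high], [+round], [-low]: /œ/ (mid front rounded lax vowel) satisfies every feature; every other segment in the inventory fails at least one.

œ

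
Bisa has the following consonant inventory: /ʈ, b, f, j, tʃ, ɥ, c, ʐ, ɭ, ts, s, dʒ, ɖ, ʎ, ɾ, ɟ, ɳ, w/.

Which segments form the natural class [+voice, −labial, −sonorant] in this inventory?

ʐ, dʒ, ɖ, ɟ

Eliminate segments failing any feature: /ʈ, f, tʃ, c, ts, s/ are [−voice]; /b, ɥ, w/ are [+labial]; /j, ɭ, ʎ, ɾ, ɳ/ are [+sonorant]. The remaining /ʐ, dʒ, ɖ, ɟ/ satisfy [+voice], [−labial], [−sonorant].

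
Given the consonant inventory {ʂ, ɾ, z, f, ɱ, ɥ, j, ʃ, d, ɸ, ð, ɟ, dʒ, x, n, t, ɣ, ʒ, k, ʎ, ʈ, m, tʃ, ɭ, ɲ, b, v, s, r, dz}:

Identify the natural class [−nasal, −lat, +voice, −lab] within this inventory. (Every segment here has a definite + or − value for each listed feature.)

ɾ, z, j, d, ð, ɟ, dʒ, ɣ, ʒ, r, dz

Checking each segment against [−nasal], [−lateral], [+voice], [−labial]: /ɾ/ (alveolar tap), /z/ (voiced alveolar fricative), /j/ (palatal glide), /d/ (voiced alveolar stop), /ð/ (voiced dental fricative), /ɟ/ (voiced palatal stop), among others, satisfy every feature; every other segment in the inventory fails at least one.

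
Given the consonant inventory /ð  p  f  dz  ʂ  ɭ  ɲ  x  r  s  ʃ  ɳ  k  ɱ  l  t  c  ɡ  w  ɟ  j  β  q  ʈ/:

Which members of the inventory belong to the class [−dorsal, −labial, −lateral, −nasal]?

ð, dz, ʂ, r, s, ʃ, t, ʈ

Checking each segment against [−dorsal], [−labial], [−lateral], [−nasal]: /ð/ (voiced dental fricative), /dz/ (voiced alveolar affricate), /ʂ/ (voiceless retroflex fricative), /r/ (alveolar trill), /s/ (voiceless alveolar fricative), /ʃ/ (voiceless postalveolar fricative), among others, satisfy every feature; every other segment in the inventory fails at least one.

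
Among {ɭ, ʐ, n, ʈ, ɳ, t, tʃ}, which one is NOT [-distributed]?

tʃ

/t, ɭ, ʈ, n, ɳ, ʐ/ are all [-distributed]; /tʃ/ (voiceless postalveolar affricate) is [+distributed].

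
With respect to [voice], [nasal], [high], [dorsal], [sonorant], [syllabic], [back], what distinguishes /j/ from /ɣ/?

/j/ is the palatal glide and /ɣ/ is the voiced velar fricative. Both are [+voice], [−nasal], [+high], [+dorsal], [−syllabic]. /j/ is [+sonorant] while /ɣ/ is [−sonorant]; /j/ is [−back] while /ɣ/ is [+back], so the distinguishing features are [sonorant], [back].

[sonorant], [back]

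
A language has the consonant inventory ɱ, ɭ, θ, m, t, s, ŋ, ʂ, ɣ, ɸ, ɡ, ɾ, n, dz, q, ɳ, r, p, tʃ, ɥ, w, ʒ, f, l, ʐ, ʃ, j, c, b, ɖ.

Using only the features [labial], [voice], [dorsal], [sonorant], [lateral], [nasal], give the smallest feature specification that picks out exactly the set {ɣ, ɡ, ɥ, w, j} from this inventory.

Every target segment is [+voice], [-nasal], [+dorsal]; each remaining inventory member fails at least one of these. Each conjunct is needed — [-nasal, +dorsal] alone would also admit /q, c/; [+voice, +dorsal] alone would also admit /ŋ/; [+voice, -nasal] alone would also admit /ɭ, ɾ, dz, r, …/ — and no other combination of two listed features has exactly this extension, so three is the minimum.

[+voice, -nasal, +dorsal]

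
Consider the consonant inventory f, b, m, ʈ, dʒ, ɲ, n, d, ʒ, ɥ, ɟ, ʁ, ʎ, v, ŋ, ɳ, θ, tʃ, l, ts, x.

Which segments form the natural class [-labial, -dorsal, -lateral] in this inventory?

ʈ, dʒ, n, d, ʒ, ɳ, θ, tʃ, ts

Checking each segment against [-labial], [-dorsal], [-lateral]: /ʈ/ (voiceless retroflex stop), /dʒ/ (voiced postalveolar affricate), /n/ (alveolar nasal), /d/ (voiced alveolar stop), /ʒ/ (voiced postalveolar fricative), /ɳ/ (retroflex nasal), among others, satisfy every feature; every other segment in the inventory fails at least one.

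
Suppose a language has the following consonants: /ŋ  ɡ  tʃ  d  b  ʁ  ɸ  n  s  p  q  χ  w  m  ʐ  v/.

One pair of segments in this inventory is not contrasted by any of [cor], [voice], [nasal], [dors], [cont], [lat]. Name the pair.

w, ʁ

/w/ (labial-velar glide) and /ʁ/ (voiced uvular fricative) are both [−coronal], [+voice], [−nasal], [+dorsal], [+continuant], [−lateral], so none of the listed features separates them. (They do differ in [labial], [round] and [high], which are not among the given features.) Every other pair in the inventory differs on at least one listed feature.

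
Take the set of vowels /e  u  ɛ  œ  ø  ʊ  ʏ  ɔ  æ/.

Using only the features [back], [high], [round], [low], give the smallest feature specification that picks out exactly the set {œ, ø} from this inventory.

[−high, −back, +round]

Every target segment is [−high], [−back], [+round]; each remaining inventory member fails at least one of these. Each conjunct is needed — [−back, +round] alone would also admit /ʏ/; [−high, +round] alone would also admit /ɔ/; [−high, −back] alone would also admit /e, ɛ, æ/ — and no other combination of two listed features has exactly this extension, so three is the minimum.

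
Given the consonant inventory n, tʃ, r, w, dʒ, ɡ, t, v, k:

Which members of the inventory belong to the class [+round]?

w

The [+round] segments here are /w/; the remaining /n, tʃ, r, dʒ, ɡ, t, v, k/ are [−round].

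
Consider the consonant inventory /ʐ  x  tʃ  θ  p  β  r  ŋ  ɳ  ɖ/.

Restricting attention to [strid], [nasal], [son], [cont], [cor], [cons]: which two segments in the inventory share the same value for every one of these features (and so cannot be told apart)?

β, x

Both /β/ and /x/ are [-strident], [-nasal], [-sonorant], [+continuant], [-coronal], [+consonantal]. Since the list omits [voice], [labial] and [dorsal] — which do distinguish the voiced bilabial fricative from the voiceless velar fricative — this pair collapses; all other pairs remain distinct.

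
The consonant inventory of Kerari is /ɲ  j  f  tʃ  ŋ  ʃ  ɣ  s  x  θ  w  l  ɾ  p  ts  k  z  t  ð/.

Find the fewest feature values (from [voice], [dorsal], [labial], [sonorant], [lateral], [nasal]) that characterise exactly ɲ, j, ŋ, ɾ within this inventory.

Every target segment is [+sonorant], [-lateral], [-labial]; each remaining inventory member fails at least one of these. Each conjunct is needed — [-lateral, -labial] alone would also admit /tʃ, ʃ, ɣ, s, …/; [+sonorant, -labial] alone would also admit /l/; [+sonorant, -lateral] alone would also admit /w/ — and no other combination of two listed features has exactly this extension, so three is the minimum.

[+sonorant, -lateral, -labial]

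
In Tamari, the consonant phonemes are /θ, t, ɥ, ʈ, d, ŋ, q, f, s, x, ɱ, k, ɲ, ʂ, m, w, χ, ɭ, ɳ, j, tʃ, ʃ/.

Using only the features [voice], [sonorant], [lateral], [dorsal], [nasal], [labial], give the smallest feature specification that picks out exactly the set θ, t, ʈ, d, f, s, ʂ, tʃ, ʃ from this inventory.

[−sonorant, −dorsal]

The class [−sonorant], [−dorsal] has exactly /θ, t, ʈ, d, f, s, ʂ, tʃ, ʃ/ as its extension in this inventory. No smaller conjunction from the listed features achieves this: [−dorsal] alone would also admit /ɱ, m, ɭ, ɳ/; [−sonorant] alone would also admit /q, x, k, χ/; and checking the remaining single features turns up none with this extension.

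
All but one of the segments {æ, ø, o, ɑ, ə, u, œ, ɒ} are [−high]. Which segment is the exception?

u

/ə, œ, ø, ɑ, ɒ, o, æ/ are all [−high]; /u/ (high back rounded tense vowel) is [+high].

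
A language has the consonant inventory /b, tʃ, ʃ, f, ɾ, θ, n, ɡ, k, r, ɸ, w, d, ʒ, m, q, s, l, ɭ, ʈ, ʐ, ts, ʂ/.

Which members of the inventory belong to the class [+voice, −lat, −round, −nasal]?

b, ɾ, ɡ, r, d, ʒ, ʐ

Checking each segment against [+voice], [−lateral], [−round], [−nasal]: /b/ (voiced bilabial stop), /ɾ/ (alveolar tap), /ɡ/ (voiced velar stop), /r/ (alveolar trill), /d/ (voiced alveolar stop), /ʒ/ (voiced postalveolar fricative), among others, satisfy every feature; every other segment in the inventory fails at least one.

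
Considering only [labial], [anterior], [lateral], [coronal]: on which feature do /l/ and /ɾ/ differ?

[lateral]

/l/ is the alveolar lateral approximant and /ɾ/ is the alveolar tap. Both are [−labial], [+anterior], [+coronal]. /l/ is [+lateral] while /ɾ/ is [−lateral], so the distinguishing feature is [lateral].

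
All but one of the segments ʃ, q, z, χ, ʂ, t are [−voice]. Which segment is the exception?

z

/ʃ, t, q, χ, ʂ/ are all [−voice]; /z/ (voiced alveolar fricative) is [+voice].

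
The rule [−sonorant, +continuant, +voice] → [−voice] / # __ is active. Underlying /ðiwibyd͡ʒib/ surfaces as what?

[θiwibyd͡ʒib]

Only the initial segment /ð/ is both word-initial and matches the structural description. It is a voiced dental fricative, so [−sonorant, +continuant, +voice] holds; changing it to [−voice] with all other features held fixed yields /θ/ (voiceless dental fricative). No other segment meets both the structural description and the environment, so the output is [θiwibyd͡ʒib].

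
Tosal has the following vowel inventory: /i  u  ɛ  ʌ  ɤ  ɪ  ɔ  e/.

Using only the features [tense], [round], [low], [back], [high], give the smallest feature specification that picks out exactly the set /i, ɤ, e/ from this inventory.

[-round, +tense]

Every target segment is [-round], [+tense]; each remaining inventory member fails at least one of these. Each conjunct is needed — [+tense] alone would also admit /u/; [-round] alone would also admit /ɛ, ʌ, ɪ/ — and no other single listed feature has exactly this extension, so two is the minimum.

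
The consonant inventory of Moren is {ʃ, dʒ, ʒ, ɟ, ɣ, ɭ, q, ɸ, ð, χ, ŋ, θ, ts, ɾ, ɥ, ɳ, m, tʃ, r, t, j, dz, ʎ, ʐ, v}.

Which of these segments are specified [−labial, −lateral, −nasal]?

First, the [−labial] segments are /ʃ, dʒ, ʒ, ɟ, ɣ, ɭ, q, ð, χ, ŋ, θ, ts, ɾ, ɳ, tʃ, r, t, j, dz, ʎ, ʐ/.
Among these, [−lateral] gives /ʃ, dʒ, ʒ, ɟ, ɣ, q, ð, χ, ŋ, θ, ts, ɾ, ɳ, tʃ, r, t, j, dz, ʐ/.
Then [−nasal] leaves /ʃ, dʒ, ʒ, ɟ, ɣ, q, ð, χ, θ, ts, ɾ, tʃ, r, t, j, dz, ʐ/.

ʃ, dʒ, ʒ, ɟ, ɣ, q, ð, χ, θ, ts, ɾ, tʃ, r, t, j, dz, ʐ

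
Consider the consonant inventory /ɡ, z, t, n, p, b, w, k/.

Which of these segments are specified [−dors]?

The [−dorsal] segments here are /z, t, n, p, b/; the remaining /ɡ, w, k/ are [+dorsal].

z, t, n, p, b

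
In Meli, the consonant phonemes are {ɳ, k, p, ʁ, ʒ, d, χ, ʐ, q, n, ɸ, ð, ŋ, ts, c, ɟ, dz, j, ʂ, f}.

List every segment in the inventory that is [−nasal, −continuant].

Checking each segment against [−nasal], [−continuant]: /k/ (voiceless velar stop), /p/ (voiceless bilabial stop), /d/ (voiced alveolar stop), /q/ (voiceless uvular stop), /ts/ (voiceless alveolar affricate), /c/ (voiceless palatal stop), among others, satisfy every feature; every other segment in the inventory fails at least one.

k, p, d, q, ts, c, ɟ, dz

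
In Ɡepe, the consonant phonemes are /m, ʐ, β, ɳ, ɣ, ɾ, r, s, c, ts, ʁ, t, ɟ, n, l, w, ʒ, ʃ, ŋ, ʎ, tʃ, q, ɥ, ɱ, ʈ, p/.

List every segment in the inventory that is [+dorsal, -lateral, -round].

First, the [+dorsal] segments are /ɣ, c, ʁ, ɟ, w, ŋ, ʎ, q, ɥ/.
Of those, [-lateral] gives /ɣ, c, ʁ, ɟ, w, ŋ, q, ɥ/.
Then [-round] leaves /ɣ, c, ʁ, ɟ, ŋ, q/.

ɣ, c, ʁ, ɟ, ŋ, q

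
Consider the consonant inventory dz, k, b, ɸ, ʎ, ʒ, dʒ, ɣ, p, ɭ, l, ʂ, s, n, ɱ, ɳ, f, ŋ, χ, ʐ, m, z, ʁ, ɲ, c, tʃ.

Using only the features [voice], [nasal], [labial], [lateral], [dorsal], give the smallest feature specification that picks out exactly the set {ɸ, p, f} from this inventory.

[-voice, +labial]

The class [-voice], [+labial] has exactly /ɸ, p, f/ as its extension in this inventory. No smaller conjunction from the listed features achieves this: [+labial] alone would also admit /b, ɱ, m/; [-voice] alone would also admit /k, ʂ, s, χ, …/; and checking the remaining single features turns up none with this extension.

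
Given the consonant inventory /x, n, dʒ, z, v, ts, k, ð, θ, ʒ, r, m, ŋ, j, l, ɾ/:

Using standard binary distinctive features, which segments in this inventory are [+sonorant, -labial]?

n, r, ŋ, j, l, ɾ

Among the inventory, the [+sonorant] segments are /n, r, m, ŋ, j, l, ɾ/.
Then [-labial] leaves /n, r, ŋ, j, l, ɾ/.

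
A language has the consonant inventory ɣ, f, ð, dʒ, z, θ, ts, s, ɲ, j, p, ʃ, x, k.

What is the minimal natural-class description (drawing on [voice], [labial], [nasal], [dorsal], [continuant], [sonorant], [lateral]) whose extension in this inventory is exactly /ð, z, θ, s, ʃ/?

/ð, z, θ, s, ʃ/ are all [+continuant], [-labial], [-dorsal], and no other segment in the inventory matches all three values. Dropping any one of them over-generates: [-labial, -dorsal] alone would also admit /dʒ, ts/; [+continuant, -dorsal] alone would also admit /f/; [+continuant, -labial] alone would also admit /ɣ, j, x/. No other combination of two listed features picks out exactly this set either, so fewer than three features will not do.

[+continuant, -labial, -dorsal]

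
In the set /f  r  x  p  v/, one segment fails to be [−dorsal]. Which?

/r, v, p, f/ are all [−dorsal]; /x/ (voiceless velar fricative) is [+dorsal].

x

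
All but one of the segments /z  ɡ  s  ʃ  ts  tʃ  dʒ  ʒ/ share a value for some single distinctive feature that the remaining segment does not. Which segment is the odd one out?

ɡ

The remaining segments after removing /ɡ/ share [+strident]; /ɡ/ (voiced velar stop) is [-strident]. For every other candidate removal, the leftover set fails to share any single feature value that the removed segment lacks.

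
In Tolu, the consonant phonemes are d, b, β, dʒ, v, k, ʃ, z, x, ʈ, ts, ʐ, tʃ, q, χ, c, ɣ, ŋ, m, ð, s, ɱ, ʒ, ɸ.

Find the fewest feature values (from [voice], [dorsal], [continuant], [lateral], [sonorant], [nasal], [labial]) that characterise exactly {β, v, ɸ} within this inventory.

[+continuant, +labial]

The class [+continuant], [+labial] has exactly /β, v, ɸ/ as its extension in this inventory. No smaller conjunction from the listed features achieves this: [+labial] alone would also admit /b, m, ɱ/; [+continuant] alone would also admit /ʃ, z, x, ʐ, …/; and checking the remaining single features turns up none with this extension.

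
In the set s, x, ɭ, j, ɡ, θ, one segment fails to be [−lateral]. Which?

Every segment except /ɭ/ is [−lateral]. /ɭ/ (retroflex lateral approximant) is [+lateral], so it is the exception.

ɭ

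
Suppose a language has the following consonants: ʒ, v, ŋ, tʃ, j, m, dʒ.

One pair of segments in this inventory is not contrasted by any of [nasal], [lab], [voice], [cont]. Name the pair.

On the given features, /j/ and /ʒ/ have an identical profile: [-nasal], [-labial], [+voice], [+continuant]. No other two segments in the inventory coincide on all 4 features. (They do differ in [sonorant], [strident] and [dorsal], which are not among the given features.)

j, ʒ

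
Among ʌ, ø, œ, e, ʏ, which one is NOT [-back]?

ʌ

Every segment except /ʌ/ is [-back]. /ʌ/ (mid back unrounded lax vowel) is [+back], so it is the exception.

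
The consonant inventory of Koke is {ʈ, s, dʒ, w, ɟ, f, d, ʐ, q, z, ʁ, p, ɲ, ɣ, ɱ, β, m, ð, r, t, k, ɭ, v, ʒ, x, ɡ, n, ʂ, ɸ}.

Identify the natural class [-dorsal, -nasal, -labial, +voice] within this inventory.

dʒ, d, ʐ, z, ð, r, ɭ, ʒ

Eliminate segments failing any feature: /ʈ, s, t, ʂ/ are [-voice]; /w, ɟ, q, ʁ, ɲ, ɣ, k, x, ɡ/ are [+dorsal]; /f, p, β, v, ɸ/ are [+labial]; /ɱ, m, n/ are [+nasal]. The remaining /dʒ, d, ʐ, z, ð, r, ɭ, ʒ/ satisfy [-dorsal], [-nasal], [-labial], [+voice].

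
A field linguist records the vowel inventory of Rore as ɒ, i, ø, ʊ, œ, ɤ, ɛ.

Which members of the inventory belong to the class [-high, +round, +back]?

ɒ

Eliminate segments failing any feature: /i, ʊ/ are [+high]; /ø, œ/ are [-back]; /ɤ, ɛ/ are [-round]. The remaining /ɒ/ satisfy [-high], [+round], [+back].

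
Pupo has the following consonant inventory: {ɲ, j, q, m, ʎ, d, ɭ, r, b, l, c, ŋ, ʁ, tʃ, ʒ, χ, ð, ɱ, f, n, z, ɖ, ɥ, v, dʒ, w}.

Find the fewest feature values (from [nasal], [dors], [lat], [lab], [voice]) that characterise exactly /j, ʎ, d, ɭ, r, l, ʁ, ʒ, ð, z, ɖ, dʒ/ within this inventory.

/j, ʎ, d, ɭ, r, l, ʁ, ʒ, ð, z, ɖ, dʒ/ are all [+voice], [-nasal], [-labial], and no other segment in the inventory matches all three values. Dropping any one of them over-generates: [-nasal, -labial] alone would also admit /q, c, tʃ, χ/; [+voice, -labial] alone would also admit /ɲ, ŋ, n/; [+voice, -nasal] alone would also admit /b, ɥ, v, w/. No other combination of two listed features picks out exactly this set either, so fewer than three features will not do.

[+voice, -nasal, -lab]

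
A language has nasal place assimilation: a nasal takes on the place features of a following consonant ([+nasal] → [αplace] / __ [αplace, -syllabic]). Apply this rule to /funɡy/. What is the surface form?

[fuŋɡy]

/n/ sits before the [+dorsal] consonant /ɡ/, so it takes on [+dorsal] and surfaces as /ŋ/. The rest of the form is unaffected: [fuŋɡy].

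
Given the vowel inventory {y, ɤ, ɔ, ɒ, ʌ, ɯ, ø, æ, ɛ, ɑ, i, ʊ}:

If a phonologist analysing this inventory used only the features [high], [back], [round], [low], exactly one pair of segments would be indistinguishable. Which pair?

On the given features, /ʌ/ and /ɤ/ have an identical profile: [-high], [+back], [-round], [-low]. No other two segments in the inventory coincide on all 4 features. (They do differ in [tense], which is not among the given features.)

ʌ, ɤ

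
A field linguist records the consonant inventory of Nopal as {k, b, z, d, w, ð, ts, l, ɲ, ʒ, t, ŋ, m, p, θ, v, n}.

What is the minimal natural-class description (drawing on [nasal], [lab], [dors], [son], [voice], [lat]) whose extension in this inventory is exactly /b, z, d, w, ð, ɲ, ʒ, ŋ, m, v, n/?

[+voice, −lat]

/b, z, d, w, ð, ɲ, ʒ, ŋ, m, v, n/ are all [+voice], [−lateral], and no other segment in the inventory matches both values. Dropping any one of them over-generates: [−lateral] alone would also admit /k, ts, t, p, …/; [+voice] alone would also admit /l/. No other single listed feature picks out exactly this set either, so fewer than two features will not do.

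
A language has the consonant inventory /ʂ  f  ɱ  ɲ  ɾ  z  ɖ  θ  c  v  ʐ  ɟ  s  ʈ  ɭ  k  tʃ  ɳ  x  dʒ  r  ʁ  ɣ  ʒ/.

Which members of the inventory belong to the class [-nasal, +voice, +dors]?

ɟ, ʁ, ɣ

Eliminate segments failing any feature: /ʂ, f, θ, c, s, ʈ, k, tʃ, x/ are [-voice]; /ɱ, ɲ, ɳ/ are [+nasal]; /ɾ, z, ɖ, v, ʐ, ɭ, dʒ, r, ʒ/ are [-dorsal]. The remaining /ɟ, ʁ, ɣ/ satisfy [-nasal], [+voice], [+dorsal].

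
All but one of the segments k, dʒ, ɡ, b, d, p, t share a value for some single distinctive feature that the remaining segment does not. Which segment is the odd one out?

dʒ

[delayed release] (equivalently [strident]) groups all but one: /k, d, p, b, ɡ, t/ share [−delayed release] while /dʒ/ (voiced postalveolar affricate) alone is [+delayed release]. Removing any other segment would not leave a single-feature class that excludes it.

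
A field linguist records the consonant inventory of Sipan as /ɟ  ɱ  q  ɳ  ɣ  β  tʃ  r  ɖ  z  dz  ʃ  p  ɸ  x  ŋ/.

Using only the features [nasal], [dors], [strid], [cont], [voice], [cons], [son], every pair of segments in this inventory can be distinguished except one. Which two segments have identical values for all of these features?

/ɱ/ (labiodental nasal) and /ɳ/ (retroflex nasal) are both [+nasal], [−dorsal], [−strident], [−continuant], [+voice], [+consonantal], [+sonorant], so none of the listed features separates them. (They do differ in [labial] and [coronal], which are not among the given features.) Every other pair in the inventory differs on at least one listed feature.

ɱ, ɳ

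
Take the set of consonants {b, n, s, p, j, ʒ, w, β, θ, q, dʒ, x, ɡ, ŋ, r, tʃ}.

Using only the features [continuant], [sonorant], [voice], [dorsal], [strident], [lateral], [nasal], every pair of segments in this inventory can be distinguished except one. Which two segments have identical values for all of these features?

On the given features, /w/ and /j/ have an identical profile: [+continuant], [+sonorant], [+voice], [+dorsal], [−strident], [−lateral], [−nasal]. No other two segments in the inventory coincide on all 7 features. (They do differ in [labial], [round] and [back], which are not among the given features.)

w, j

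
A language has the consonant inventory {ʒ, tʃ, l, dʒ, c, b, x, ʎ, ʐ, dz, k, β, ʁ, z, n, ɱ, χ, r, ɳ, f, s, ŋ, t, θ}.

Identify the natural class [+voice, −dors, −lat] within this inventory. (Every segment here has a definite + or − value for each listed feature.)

Among the inventory, the [+voice] segments are /ʒ, l, dʒ, b, ʎ, ʐ, dz, β, ʁ, z, n, ɱ, r, ɳ, ŋ/.
Among these, [−dorsal] gives /ʒ, l, dʒ, b, ʐ, dz, β, z, n, ɱ, r, ɳ/.
Of those, [−lateral] leaves /ʒ, dʒ, b, ʐ, dz, β, z, n, ɱ, r, ɳ/.

ʒ, dʒ, b, ʐ, dz, β, z, n, ɱ, r, ɳ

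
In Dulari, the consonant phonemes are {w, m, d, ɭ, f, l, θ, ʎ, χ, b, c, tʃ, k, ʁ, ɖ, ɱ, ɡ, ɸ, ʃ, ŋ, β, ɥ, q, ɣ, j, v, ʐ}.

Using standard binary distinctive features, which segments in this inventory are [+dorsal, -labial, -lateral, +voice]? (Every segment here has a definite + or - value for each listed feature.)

Checking each segment against [+dorsal], [-labial], [-lateral], [+voice]: /ʁ/ (voiced uvular fricative), /ɡ/ (voiced velar stop), /ŋ/ (velar nasal), /ɣ/ (voiced velar fricative), /j/ (palatal glide) satisfy every feature; every other segment in the inventory fails at least one.

ʁ, ɡ, ŋ, ɣ, j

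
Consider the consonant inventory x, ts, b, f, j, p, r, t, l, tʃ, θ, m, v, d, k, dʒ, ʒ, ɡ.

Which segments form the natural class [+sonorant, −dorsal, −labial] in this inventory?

r, l

Checking each segment against [+sonorant], [−dorsal], [−labial]: /r/ (alveolar trill), /l/ (alveolar lateral approximant) satisfy every feature; every other segment in the inventory fails at least one.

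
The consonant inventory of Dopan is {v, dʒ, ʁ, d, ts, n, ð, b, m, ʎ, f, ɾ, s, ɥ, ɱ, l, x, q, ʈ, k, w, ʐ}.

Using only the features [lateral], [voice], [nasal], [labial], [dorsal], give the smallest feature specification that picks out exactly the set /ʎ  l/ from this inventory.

[+lateral]

The target set is precisely the extension of [+lateral] in this inventory.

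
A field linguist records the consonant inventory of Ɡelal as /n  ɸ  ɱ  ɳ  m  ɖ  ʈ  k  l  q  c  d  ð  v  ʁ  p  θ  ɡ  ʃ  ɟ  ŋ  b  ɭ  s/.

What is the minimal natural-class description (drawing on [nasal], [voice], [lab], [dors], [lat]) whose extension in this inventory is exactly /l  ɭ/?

The target set is precisely the extension of [+lateral] in this inventory.

[+lat]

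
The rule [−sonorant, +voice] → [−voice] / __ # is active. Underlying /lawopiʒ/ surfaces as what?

Only the final segment /ʒ/ is both word-final and matches the structural description. It is a voiced postalveolar fricative, so [−sonorant, +voice] holds; changing it to [−voice] with all other features held fixed yields /ʃ/ (voiceless postalveolar fricative). No other segment meets both the structural description and the environment, so the output is [lawopiʃ].

[lawopiʃ]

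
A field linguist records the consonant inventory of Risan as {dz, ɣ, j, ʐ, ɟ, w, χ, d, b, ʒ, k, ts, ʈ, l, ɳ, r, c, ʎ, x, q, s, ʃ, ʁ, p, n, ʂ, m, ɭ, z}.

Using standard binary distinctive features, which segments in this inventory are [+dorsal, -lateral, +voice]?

ɣ, j, ɟ, w, ʁ

Checking each segment against [+dorsal], [-lateral], [+voice]: /ɣ/ (voiced velar fricative), /j/ (palatal glide), /ɟ/ (voiced palatal stop), /w/ (labial-velar glide), /ʁ/ (voiced uvular fricative) satisfy every feature; every other segment in the inventory fails at least one.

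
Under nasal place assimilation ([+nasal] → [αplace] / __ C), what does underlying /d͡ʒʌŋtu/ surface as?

[d͡ʒʌntu]

The only nasal preceding a consonant is /ŋ/ before /t/. /t/ is [+coronal], so /ŋ/ → /n/, giving [d͡ʒʌntu].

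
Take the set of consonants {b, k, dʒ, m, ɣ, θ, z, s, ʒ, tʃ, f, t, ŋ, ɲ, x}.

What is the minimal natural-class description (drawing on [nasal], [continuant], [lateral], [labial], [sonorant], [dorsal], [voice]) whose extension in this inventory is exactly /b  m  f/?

Every target segment is [+labial] and no other inventory member is, so one feature is enough.

[+labial]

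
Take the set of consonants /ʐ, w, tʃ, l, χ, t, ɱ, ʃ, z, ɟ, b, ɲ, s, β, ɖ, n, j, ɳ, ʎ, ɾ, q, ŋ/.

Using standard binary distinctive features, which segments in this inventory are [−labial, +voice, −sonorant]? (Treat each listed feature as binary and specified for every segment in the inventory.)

ʐ, z, ɟ, ɖ

Eliminate segments failing any feature: /w, ɱ, b, β/ are [+labial]; /tʃ, χ, t, ʃ, s, q/ are [−voice]; /l, ɲ, n, j, ɳ, ʎ, ɾ, ŋ/ are [+sonorant]. The remaining /ʐ, z, ɟ, ɖ/ satisfy [−labial], [+voice], [−sonorant].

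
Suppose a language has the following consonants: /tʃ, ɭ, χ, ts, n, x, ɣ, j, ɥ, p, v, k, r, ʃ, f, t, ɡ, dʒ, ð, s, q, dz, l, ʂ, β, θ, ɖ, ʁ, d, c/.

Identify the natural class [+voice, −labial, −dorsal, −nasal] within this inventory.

ɭ, r, dʒ, ð, dz, l, ɖ, d

Eliminate segments failing any feature: /tʃ, χ, ts, x, p, k, ʃ, f, t, s, q, ʂ, θ, c/ are [−voice]; /n/ is [+nasal]; /ɣ, j, ɡ, ʁ/ are [+dorsal]; /ɥ, v, β/ are [+labial]. The remaining /ɭ, r, dʒ, ð, dz, l, ɖ, d/ satisfy [+voice], [−labial], [−dorsal], [−nasal].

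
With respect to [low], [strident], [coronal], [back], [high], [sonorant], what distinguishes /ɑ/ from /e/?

[low], [back]

/ɑ/ (low back unrounded vowel) and /e/ (mid front unrounded tense vowel) agree on [−strident], [−coronal], [−high], [+sonorant]. They differ on [low] (/ɑ/ [+], /e/ [−]), [back] (/ɑ/ [+], /e/ [−]).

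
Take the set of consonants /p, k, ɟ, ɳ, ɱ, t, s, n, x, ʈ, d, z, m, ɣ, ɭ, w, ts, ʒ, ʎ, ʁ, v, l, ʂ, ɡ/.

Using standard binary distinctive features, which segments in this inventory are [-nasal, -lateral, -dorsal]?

Eliminate segments failing any feature: /k, ɟ, x, ɣ, w, ʁ, ɡ/ are [+dorsal]; /ɳ, ɱ, n, m/ are [+nasal]; /ɭ, ʎ, l/ are [+lateral]. The remaining /p, t, s, ʈ, d, z, ts, ʒ, v, ʂ/ satisfy [-nasal], [-lateral], [-dorsal].

p, t, s, ʈ, d, z, ts, ʒ, v, ʂ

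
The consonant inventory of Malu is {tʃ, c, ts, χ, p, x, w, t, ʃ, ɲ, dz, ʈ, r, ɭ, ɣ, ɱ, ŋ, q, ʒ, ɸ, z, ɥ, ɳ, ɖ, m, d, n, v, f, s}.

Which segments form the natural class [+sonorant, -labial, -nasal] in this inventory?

r, ɭ

Checking each segment against [+sonorant], [-labial], [-nasal]: /r/ (alveolar trill), /ɭ/ (retroflex lateral approximant) satisfy every feature; every other segment in the inventory fails at least one.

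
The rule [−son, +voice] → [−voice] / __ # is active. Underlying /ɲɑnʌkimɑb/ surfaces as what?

[ɲɑnʌkimɑp]

The only segment in the rule's environment that also matches [−son, +voice] is /b/. Applying [−voice] turns the voiced bilabial stop into /p/ (voiceless bilabial stop), giving [ɲɑnʌkimɑp].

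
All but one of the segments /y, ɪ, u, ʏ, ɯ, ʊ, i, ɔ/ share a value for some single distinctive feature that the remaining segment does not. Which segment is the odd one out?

[high] groups all but one: /i, ɯ, y, ʊ, u, ʏ, ɪ/ share [+high] while /ɔ/ (mid back rounded lax vowel) alone is [−high]. Removing any other segment would not leave a single-feature class that excludes it.

ɔ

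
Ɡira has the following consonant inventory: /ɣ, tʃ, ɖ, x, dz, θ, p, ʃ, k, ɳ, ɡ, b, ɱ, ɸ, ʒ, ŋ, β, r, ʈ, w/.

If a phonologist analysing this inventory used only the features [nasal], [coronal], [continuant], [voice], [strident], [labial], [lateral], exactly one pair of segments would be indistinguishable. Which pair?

/w/ (labial-velar glide) and /β/ (voiced bilabial fricative) are both [−nasal], [−coronal], [+continuant], [+voice], [−strident], [+labial], [−lateral], so none of the listed features separates them. (They do differ in [sonorant], [round] and [dorsal], which are not among the given features.) Every other pair in the inventory differs on at least one listed feature.

w, β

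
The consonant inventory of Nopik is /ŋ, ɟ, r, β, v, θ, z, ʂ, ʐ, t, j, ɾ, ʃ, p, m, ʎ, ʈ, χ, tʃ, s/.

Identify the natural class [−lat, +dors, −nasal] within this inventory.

Eliminate segments failing any feature: /ŋ/ is [+nasal]; /r, β, v, θ, z, ʂ, ʐ, t, ɾ, ʃ, p, m, ʈ, tʃ, s/ are [−dorsal]; /ʎ/ is [+lateral]. The remaining /ɟ, j, χ/ satisfy [−lateral], [+dorsal], [−nasal].

ɟ, j, χ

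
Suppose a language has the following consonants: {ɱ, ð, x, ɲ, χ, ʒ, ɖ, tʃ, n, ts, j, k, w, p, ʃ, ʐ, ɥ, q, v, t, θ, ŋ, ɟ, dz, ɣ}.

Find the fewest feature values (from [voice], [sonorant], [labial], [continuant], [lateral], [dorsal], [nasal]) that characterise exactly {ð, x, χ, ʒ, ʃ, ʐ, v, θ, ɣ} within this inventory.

/ð, x, χ, ʒ, ʃ, ʐ, v, θ, ɣ/ are all [-sonorant], [+continuant], and no other segment in the inventory matches both values. Dropping any one of them over-generates: [+continuant] alone would also admit /j, w, ɥ/; [-sonorant] alone would also admit /ɖ, tʃ, ts, k, …/. No other single listed feature picks out exactly this set either, so fewer than two features will not do.

[-sonorant, +continuant]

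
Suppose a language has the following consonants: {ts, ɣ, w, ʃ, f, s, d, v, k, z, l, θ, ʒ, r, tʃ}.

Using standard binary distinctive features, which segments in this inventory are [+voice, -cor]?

ɣ, w, v

Checking each segment against [+voice], [-coronal]: /ɣ/ (voiced velar fricative), /w/ (labial-velar glide), /v/ (voiced labiodental fricative) satisfy every feature; every other segment in the inventory fails at least one.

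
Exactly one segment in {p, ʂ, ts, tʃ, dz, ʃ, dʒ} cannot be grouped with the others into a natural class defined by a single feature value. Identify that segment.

/dz, tʃ, ʃ, ts, dʒ, ʂ/ are all [+strident], but /p/ (voiceless bilabial stop) is [−strident]. No other single segment can be removed to leave a set sharing one feature value that the removed segment lacks, so /p/ is the odd one out.

p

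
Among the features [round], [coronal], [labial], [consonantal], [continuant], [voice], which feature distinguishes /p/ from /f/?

/p/ is the voiceless bilabial stop and /f/ is the voiceless labiodental fricative. Both are [−round], [−coronal], [+labial], [+consonantal], [−voice]. /p/ is [−continuant] while /f/ is [+continuant], so the distinguishing feature is [continuant].

[continuant]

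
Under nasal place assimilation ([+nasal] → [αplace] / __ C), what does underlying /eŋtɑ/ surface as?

[entɑ]

In /eŋtɑ/, the nasal /ŋ/ precedes /t/, which is [+coronal]. The nasal assimilates in place, becoming the [+coronal] nasal /n/. The surface form is [entɑ].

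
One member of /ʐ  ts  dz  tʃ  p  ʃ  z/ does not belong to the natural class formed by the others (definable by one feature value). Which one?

[strident] (equivalently [labial], [coronal]) groups all but one: /ʃ, z, ʐ, dz, ts, tʃ/ share [+strident] while /p/ (voiceless bilabial stop) alone is [−strident]. Removing any other segment would not leave a single-feature class that excludes it.

p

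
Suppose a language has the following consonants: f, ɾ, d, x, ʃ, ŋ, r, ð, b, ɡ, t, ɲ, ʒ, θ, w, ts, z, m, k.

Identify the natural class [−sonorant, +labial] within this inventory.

f, b

Checking each segment against [−sonorant], [+labial]: /f/ (voiceless labiodental fricative), /b/ (voiced bilabial stop) satisfy every feature; every other segment in the inventory fails at least one.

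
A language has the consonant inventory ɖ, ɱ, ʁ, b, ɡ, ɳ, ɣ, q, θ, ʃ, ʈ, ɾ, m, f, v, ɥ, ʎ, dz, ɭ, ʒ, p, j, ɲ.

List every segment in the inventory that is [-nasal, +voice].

First, the [-nasal] segments are /ɖ, ʁ, b, ɡ, ɣ, q, θ, ʃ, ʈ, ɾ, f, v, ɥ, ʎ, dz, ɭ, ʒ, p, j/.
Among these, [+voice] leaves /ɖ, ʁ, b, ɡ, ɣ, ɾ, v, ɥ, ʎ, dz, ɭ, ʒ, j/.

ɖ, ʁ, b, ɡ, ɣ, ɾ, v, ɥ, ʎ, dz, ɭ, ʒ, j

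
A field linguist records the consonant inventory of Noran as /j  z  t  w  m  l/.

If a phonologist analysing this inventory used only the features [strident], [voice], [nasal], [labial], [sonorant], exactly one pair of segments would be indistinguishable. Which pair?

l, j

Both /l/ and /j/ are [-strident], [+voice], [-nasal], [-labial], [+sonorant]. Since the list omits [lateral] and [dorsal] — which do distinguish the alveolar lateral approximant from the palatal glide — this pair collapses; all other pairs remain distinct.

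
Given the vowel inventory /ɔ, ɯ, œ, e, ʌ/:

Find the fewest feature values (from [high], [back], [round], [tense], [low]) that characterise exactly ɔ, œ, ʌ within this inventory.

/ɔ, œ, ʌ/ are exactly the [−tense] segments in the inventory, so a single feature suffices.

[−tense]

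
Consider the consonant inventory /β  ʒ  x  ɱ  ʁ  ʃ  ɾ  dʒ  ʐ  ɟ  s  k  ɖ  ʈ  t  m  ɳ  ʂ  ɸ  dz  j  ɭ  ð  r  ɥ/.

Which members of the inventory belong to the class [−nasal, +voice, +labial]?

β, ɥ

Checking each segment against [−nasal], [+voice], [+labial]: /β/ (voiced bilabial fricative), /ɥ/ (labial-palatal glide) satisfy every feature; every other segment in the inventory fails at least one.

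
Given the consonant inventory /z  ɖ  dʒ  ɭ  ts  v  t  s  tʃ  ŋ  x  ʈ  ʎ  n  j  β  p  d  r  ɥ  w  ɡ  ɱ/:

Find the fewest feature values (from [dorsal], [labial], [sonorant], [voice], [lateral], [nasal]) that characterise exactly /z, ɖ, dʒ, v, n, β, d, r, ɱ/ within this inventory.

The class [+voice], [-lateral], [-dorsal] has exactly /z, ɖ, dʒ, v, n, β, d, r, ɱ/ as its extension in this inventory. No smaller conjunction from the listed features achieves this: [-lateral, -dorsal] alone would also admit /ts, t, s, tʃ, …/; [+voice, -dorsal] alone would also admit /ɭ/; [+voice, -lateral] alone would also admit /ŋ, j, ɥ, w, …/; and checking the remaining two-feature bundles turns up none with this extension.

[+voice, -lateral, -dorsal]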